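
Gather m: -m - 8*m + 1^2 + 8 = 9 - 9*m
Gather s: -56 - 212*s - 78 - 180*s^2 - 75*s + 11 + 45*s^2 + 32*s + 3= -135*s^2 - 255*s - 120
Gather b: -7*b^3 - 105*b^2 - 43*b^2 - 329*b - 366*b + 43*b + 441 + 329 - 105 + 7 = -7*b^3 - 148*b^2 - 652*b + 672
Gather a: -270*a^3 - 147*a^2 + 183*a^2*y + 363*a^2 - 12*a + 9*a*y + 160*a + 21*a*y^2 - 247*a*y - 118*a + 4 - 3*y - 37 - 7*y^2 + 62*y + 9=-270*a^3 + a^2*(183*y + 216) + a*(21*y^2 - 238*y + 30) - 7*y^2 + 59*y - 24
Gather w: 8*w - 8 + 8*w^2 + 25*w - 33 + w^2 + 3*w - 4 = 9*w^2 + 36*w - 45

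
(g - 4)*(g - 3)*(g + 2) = g^3 - 5*g^2 - 2*g + 24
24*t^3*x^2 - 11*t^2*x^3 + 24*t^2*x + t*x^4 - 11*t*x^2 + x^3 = x*(-8*t + x)*(-3*t + x)*(t*x + 1)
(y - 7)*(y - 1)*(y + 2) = y^3 - 6*y^2 - 9*y + 14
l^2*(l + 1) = l^3 + l^2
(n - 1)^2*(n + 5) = n^3 + 3*n^2 - 9*n + 5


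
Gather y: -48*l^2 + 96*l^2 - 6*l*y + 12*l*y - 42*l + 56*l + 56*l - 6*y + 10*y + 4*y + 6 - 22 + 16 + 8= 48*l^2 + 70*l + y*(6*l + 8) + 8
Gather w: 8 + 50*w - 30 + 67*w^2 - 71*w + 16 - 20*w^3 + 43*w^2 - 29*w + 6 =-20*w^3 + 110*w^2 - 50*w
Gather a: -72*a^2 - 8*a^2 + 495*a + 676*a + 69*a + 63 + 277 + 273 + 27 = -80*a^2 + 1240*a + 640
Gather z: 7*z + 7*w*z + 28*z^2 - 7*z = 7*w*z + 28*z^2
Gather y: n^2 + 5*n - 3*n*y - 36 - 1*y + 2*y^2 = n^2 + 5*n + 2*y^2 + y*(-3*n - 1) - 36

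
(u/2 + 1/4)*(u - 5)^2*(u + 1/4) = u^4/2 - 37*u^3/8 + 141*u^2/16 + 35*u/4 + 25/16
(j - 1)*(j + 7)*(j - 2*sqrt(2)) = j^3 - 2*sqrt(2)*j^2 + 6*j^2 - 12*sqrt(2)*j - 7*j + 14*sqrt(2)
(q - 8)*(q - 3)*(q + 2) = q^3 - 9*q^2 + 2*q + 48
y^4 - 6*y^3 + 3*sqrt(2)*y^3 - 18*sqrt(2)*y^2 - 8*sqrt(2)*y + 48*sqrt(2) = (y - 6)*(y - sqrt(2))*(y + 2*sqrt(2))^2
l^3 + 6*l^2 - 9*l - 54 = (l - 3)*(l + 3)*(l + 6)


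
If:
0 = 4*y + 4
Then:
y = -1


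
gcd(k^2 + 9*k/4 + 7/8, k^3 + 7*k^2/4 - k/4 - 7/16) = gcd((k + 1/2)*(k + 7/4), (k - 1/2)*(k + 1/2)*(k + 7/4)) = k^2 + 9*k/4 + 7/8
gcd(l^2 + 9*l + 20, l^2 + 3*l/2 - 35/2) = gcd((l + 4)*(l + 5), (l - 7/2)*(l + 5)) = l + 5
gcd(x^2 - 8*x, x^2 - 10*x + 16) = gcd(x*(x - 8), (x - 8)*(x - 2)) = x - 8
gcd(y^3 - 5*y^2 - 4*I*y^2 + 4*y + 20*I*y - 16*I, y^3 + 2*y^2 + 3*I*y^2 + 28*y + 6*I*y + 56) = y - 4*I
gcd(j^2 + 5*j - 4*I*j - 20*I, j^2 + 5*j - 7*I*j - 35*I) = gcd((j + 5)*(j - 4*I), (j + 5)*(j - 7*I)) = j + 5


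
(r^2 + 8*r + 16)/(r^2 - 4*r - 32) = (r + 4)/(r - 8)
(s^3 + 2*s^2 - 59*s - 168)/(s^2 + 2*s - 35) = (s^2 - 5*s - 24)/(s - 5)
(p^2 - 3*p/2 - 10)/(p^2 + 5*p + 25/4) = 2*(p - 4)/(2*p + 5)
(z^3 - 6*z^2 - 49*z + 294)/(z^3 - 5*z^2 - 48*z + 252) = (z - 7)/(z - 6)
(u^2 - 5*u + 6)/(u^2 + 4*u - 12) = (u - 3)/(u + 6)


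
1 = 1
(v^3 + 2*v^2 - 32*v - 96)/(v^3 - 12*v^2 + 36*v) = (v^2 + 8*v + 16)/(v*(v - 6))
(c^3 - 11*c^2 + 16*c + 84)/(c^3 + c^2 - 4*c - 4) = (c^2 - 13*c + 42)/(c^2 - c - 2)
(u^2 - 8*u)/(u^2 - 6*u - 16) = u/(u + 2)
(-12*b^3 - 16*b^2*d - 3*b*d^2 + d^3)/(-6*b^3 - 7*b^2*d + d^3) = (6*b - d)/(3*b - d)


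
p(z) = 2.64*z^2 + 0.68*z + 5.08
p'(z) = 5.28*z + 0.68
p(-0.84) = 6.37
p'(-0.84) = -3.76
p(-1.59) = 10.67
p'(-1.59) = -7.72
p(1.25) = 10.06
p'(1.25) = 7.28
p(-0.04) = 5.06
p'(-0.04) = 0.47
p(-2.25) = 16.92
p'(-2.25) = -11.20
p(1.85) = 15.37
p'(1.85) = 10.45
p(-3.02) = 27.10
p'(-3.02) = -15.27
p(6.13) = 108.45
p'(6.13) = 33.05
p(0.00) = 5.08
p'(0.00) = 0.68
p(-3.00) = 26.80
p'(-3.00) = -15.16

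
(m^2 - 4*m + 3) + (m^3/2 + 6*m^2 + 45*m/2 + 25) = m^3/2 + 7*m^2 + 37*m/2 + 28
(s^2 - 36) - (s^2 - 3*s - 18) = 3*s - 18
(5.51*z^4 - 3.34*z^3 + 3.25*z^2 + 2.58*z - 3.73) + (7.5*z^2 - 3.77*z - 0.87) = 5.51*z^4 - 3.34*z^3 + 10.75*z^2 - 1.19*z - 4.6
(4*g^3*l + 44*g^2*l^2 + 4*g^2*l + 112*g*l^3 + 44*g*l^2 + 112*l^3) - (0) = 4*g^3*l + 44*g^2*l^2 + 4*g^2*l + 112*g*l^3 + 44*g*l^2 + 112*l^3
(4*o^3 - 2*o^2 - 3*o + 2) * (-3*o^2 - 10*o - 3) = -12*o^5 - 34*o^4 + 17*o^3 + 30*o^2 - 11*o - 6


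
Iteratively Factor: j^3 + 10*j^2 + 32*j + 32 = (j + 4)*(j^2 + 6*j + 8) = (j + 4)^2*(j + 2)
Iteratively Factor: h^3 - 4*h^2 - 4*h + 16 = (h - 4)*(h^2 - 4) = (h - 4)*(h - 2)*(h + 2)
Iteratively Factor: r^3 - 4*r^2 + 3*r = (r - 1)*(r^2 - 3*r) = r*(r - 1)*(r - 3)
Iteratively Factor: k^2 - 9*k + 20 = (k - 5)*(k - 4)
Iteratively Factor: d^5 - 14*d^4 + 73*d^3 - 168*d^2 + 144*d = (d - 4)*(d^4 - 10*d^3 + 33*d^2 - 36*d) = (d - 4)^2*(d^3 - 6*d^2 + 9*d) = (d - 4)^2*(d - 3)*(d^2 - 3*d) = d*(d - 4)^2*(d - 3)*(d - 3)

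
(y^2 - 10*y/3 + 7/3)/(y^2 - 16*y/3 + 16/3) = (3*y^2 - 10*y + 7)/(3*y^2 - 16*y + 16)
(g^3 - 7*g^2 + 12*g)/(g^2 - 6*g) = (g^2 - 7*g + 12)/(g - 6)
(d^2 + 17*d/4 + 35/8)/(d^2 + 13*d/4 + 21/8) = (2*d + 5)/(2*d + 3)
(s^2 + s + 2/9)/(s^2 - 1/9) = (3*s + 2)/(3*s - 1)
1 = 1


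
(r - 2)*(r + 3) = r^2 + r - 6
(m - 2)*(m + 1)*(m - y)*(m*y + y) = m^4*y - m^3*y^2 - 3*m^2*y + 3*m*y^2 - 2*m*y + 2*y^2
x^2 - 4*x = x*(x - 4)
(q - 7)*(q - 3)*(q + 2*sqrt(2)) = q^3 - 10*q^2 + 2*sqrt(2)*q^2 - 20*sqrt(2)*q + 21*q + 42*sqrt(2)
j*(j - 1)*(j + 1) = j^3 - j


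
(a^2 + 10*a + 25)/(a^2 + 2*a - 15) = (a + 5)/(a - 3)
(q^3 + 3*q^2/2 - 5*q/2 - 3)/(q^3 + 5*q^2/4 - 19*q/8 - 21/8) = 4*(q + 2)/(4*q + 7)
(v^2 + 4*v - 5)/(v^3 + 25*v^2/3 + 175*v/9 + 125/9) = 9*(v - 1)/(9*v^2 + 30*v + 25)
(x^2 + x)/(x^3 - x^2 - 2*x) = 1/(x - 2)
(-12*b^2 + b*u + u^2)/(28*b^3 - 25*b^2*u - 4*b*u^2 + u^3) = (-3*b + u)/(7*b^2 - 8*b*u + u^2)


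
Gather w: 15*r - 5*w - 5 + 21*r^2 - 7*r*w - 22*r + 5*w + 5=21*r^2 - 7*r*w - 7*r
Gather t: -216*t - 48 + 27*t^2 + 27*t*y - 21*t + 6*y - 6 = 27*t^2 + t*(27*y - 237) + 6*y - 54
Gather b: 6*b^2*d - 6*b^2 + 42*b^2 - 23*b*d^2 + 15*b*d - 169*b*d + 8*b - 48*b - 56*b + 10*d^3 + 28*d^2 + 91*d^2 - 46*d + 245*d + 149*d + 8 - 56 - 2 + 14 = b^2*(6*d + 36) + b*(-23*d^2 - 154*d - 96) + 10*d^3 + 119*d^2 + 348*d - 36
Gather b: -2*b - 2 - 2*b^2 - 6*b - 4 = -2*b^2 - 8*b - 6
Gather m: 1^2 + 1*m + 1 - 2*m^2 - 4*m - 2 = -2*m^2 - 3*m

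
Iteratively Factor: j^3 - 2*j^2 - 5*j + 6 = (j - 3)*(j^2 + j - 2) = (j - 3)*(j + 2)*(j - 1)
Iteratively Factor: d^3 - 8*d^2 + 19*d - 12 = (d - 1)*(d^2 - 7*d + 12) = (d - 3)*(d - 1)*(d - 4)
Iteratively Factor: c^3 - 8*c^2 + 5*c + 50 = (c - 5)*(c^2 - 3*c - 10) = (c - 5)^2*(c + 2)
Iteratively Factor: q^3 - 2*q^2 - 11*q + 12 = (q - 4)*(q^2 + 2*q - 3) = (q - 4)*(q + 3)*(q - 1)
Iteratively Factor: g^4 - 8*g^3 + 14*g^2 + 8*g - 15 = (g + 1)*(g^3 - 9*g^2 + 23*g - 15) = (g - 3)*(g + 1)*(g^2 - 6*g + 5) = (g - 3)*(g - 1)*(g + 1)*(g - 5)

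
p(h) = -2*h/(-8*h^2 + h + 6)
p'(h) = -2*h*(16*h - 1)/(-8*h^2 + h + 6)^2 - 2/(-8*h^2 + h + 6) = 2*(8*h^2 - h*(16*h - 1) - h - 6)/(-8*h^2 + h + 6)^2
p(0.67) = -0.44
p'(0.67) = -2.02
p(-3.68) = -0.07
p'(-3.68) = -0.02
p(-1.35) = -0.27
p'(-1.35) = -0.42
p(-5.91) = -0.04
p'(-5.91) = -0.01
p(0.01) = -0.00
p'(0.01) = -0.33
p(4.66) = 0.06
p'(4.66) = -0.01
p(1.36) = 0.37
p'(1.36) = -0.75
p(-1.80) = -0.17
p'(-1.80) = -0.14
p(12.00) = 0.02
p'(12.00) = 0.00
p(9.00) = 0.03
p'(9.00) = 0.00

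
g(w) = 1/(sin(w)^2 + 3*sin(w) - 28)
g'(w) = (-2*sin(w)*cos(w) - 3*cos(w))/(sin(w)^2 + 3*sin(w) - 28)^2 = -(2*sin(w) + 3)*cos(w)/(sin(w)^2 + 3*sin(w) - 28)^2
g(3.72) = -0.03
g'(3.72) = 0.00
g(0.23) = -0.04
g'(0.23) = -0.00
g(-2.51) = -0.03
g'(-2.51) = 0.00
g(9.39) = -0.04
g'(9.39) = 0.00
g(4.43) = -0.03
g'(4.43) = 0.00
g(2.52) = -0.04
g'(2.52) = 0.01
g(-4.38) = -0.04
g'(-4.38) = 0.00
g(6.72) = -0.04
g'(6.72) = -0.00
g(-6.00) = -0.04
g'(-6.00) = 0.00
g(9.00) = -0.04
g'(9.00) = 0.00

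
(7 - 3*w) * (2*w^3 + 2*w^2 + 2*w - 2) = -6*w^4 + 8*w^3 + 8*w^2 + 20*w - 14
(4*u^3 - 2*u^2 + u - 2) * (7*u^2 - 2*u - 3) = 28*u^5 - 22*u^4 - u^3 - 10*u^2 + u + 6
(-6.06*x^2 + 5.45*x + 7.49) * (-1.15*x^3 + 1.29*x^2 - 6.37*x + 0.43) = 6.969*x^5 - 14.0849*x^4 + 37.0192*x^3 - 27.6602*x^2 - 45.3678*x + 3.2207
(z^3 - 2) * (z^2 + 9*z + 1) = z^5 + 9*z^4 + z^3 - 2*z^2 - 18*z - 2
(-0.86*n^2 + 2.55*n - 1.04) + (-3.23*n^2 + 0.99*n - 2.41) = -4.09*n^2 + 3.54*n - 3.45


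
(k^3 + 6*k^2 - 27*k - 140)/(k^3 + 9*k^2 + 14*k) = (k^2 - k - 20)/(k*(k + 2))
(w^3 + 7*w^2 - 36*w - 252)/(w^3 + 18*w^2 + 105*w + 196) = (w^2 - 36)/(w^2 + 11*w + 28)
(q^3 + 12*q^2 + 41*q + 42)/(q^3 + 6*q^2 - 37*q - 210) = (q^2 + 5*q + 6)/(q^2 - q - 30)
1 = 1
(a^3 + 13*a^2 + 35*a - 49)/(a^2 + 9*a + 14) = (a^2 + 6*a - 7)/(a + 2)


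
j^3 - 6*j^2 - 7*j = j*(j - 7)*(j + 1)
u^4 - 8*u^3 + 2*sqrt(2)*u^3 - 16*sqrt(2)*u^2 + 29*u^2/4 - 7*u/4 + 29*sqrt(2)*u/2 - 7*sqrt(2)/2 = (u - 7)*(u - 1/2)^2*(u + 2*sqrt(2))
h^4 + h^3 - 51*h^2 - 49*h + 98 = (h - 7)*(h - 1)*(h + 2)*(h + 7)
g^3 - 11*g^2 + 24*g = g*(g - 8)*(g - 3)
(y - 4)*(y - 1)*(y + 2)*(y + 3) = y^4 - 15*y^2 - 10*y + 24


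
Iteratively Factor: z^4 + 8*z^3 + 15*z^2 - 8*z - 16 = (z - 1)*(z^3 + 9*z^2 + 24*z + 16) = (z - 1)*(z + 4)*(z^2 + 5*z + 4) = (z - 1)*(z + 1)*(z + 4)*(z + 4)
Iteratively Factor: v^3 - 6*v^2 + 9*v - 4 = (v - 4)*(v^2 - 2*v + 1) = (v - 4)*(v - 1)*(v - 1)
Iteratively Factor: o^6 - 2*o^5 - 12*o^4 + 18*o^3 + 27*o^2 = (o)*(o^5 - 2*o^4 - 12*o^3 + 18*o^2 + 27*o) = o*(o + 1)*(o^4 - 3*o^3 - 9*o^2 + 27*o) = o*(o - 3)*(o + 1)*(o^3 - 9*o) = o*(o - 3)^2*(o + 1)*(o^2 + 3*o) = o*(o - 3)^2*(o + 1)*(o + 3)*(o)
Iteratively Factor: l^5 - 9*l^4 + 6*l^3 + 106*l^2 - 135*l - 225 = (l + 3)*(l^4 - 12*l^3 + 42*l^2 - 20*l - 75) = (l + 1)*(l + 3)*(l^3 - 13*l^2 + 55*l - 75) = (l - 5)*(l + 1)*(l + 3)*(l^2 - 8*l + 15) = (l - 5)^2*(l + 1)*(l + 3)*(l - 3)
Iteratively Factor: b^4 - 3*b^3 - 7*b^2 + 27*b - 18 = (b - 1)*(b^3 - 2*b^2 - 9*b + 18) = (b - 1)*(b + 3)*(b^2 - 5*b + 6) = (b - 3)*(b - 1)*(b + 3)*(b - 2)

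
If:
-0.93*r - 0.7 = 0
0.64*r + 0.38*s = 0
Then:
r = -0.75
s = 1.27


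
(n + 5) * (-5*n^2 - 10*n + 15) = -5*n^3 - 35*n^2 - 35*n + 75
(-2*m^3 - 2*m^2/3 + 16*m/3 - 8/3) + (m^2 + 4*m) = -2*m^3 + m^2/3 + 28*m/3 - 8/3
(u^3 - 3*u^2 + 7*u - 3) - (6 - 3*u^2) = u^3 + 7*u - 9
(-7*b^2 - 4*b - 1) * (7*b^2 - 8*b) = -49*b^4 + 28*b^3 + 25*b^2 + 8*b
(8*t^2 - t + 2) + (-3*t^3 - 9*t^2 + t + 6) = -3*t^3 - t^2 + 8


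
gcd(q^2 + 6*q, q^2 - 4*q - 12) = 1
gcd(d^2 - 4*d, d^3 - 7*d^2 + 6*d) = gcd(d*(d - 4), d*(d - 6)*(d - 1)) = d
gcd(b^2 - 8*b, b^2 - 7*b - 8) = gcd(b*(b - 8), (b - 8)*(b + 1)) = b - 8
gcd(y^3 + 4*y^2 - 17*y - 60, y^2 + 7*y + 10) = y + 5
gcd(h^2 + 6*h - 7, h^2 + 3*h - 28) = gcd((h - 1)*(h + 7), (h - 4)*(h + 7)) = h + 7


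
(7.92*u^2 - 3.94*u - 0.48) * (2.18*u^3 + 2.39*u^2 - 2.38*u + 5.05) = 17.2656*u^5 + 10.3396*u^4 - 29.3126*u^3 + 48.226*u^2 - 18.7546*u - 2.424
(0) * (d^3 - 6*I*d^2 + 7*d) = 0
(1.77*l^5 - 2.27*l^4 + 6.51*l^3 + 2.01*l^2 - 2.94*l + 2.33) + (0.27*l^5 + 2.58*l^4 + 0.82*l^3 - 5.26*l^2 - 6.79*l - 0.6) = 2.04*l^5 + 0.31*l^4 + 7.33*l^3 - 3.25*l^2 - 9.73*l + 1.73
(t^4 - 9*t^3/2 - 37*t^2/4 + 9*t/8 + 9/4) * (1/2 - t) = -t^5 + 5*t^4 + 7*t^3 - 23*t^2/4 - 27*t/16 + 9/8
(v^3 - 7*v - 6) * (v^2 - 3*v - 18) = v^5 - 3*v^4 - 25*v^3 + 15*v^2 + 144*v + 108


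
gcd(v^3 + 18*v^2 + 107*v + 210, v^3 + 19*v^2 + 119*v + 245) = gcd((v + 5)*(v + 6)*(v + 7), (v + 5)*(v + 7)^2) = v^2 + 12*v + 35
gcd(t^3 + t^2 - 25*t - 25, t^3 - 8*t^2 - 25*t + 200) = t^2 - 25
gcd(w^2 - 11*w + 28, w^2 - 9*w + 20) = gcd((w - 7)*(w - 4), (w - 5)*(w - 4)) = w - 4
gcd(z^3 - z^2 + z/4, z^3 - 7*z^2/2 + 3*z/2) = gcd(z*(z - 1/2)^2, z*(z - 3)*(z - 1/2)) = z^2 - z/2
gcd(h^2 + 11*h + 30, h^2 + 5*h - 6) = h + 6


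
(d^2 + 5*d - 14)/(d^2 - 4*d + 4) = (d + 7)/(d - 2)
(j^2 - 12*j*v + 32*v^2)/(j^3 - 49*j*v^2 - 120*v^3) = (j - 4*v)/(j^2 + 8*j*v + 15*v^2)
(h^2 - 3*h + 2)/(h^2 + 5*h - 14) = (h - 1)/(h + 7)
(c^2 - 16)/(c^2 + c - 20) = (c + 4)/(c + 5)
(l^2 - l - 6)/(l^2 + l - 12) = (l + 2)/(l + 4)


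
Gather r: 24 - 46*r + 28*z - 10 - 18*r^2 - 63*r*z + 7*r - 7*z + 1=-18*r^2 + r*(-63*z - 39) + 21*z + 15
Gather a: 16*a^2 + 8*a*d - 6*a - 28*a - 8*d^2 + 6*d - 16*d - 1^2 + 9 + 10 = 16*a^2 + a*(8*d - 34) - 8*d^2 - 10*d + 18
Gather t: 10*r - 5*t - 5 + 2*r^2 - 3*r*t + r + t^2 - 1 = 2*r^2 + 11*r + t^2 + t*(-3*r - 5) - 6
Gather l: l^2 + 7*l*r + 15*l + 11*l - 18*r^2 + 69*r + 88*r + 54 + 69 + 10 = l^2 + l*(7*r + 26) - 18*r^2 + 157*r + 133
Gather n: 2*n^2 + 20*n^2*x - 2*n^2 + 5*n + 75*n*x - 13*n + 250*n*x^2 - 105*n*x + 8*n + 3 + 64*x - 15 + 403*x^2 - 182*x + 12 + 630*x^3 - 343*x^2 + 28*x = 20*n^2*x + n*(250*x^2 - 30*x) + 630*x^3 + 60*x^2 - 90*x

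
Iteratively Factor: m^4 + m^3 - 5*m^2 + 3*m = (m + 3)*(m^3 - 2*m^2 + m) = m*(m + 3)*(m^2 - 2*m + 1) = m*(m - 1)*(m + 3)*(m - 1)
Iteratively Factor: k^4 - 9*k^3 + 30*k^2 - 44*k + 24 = (k - 2)*(k^3 - 7*k^2 + 16*k - 12) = (k - 2)^2*(k^2 - 5*k + 6) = (k - 3)*(k - 2)^2*(k - 2)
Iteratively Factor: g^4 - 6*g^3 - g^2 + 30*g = (g - 3)*(g^3 - 3*g^2 - 10*g) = (g - 3)*(g + 2)*(g^2 - 5*g) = g*(g - 3)*(g + 2)*(g - 5)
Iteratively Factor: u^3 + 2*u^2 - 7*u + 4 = (u + 4)*(u^2 - 2*u + 1) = (u - 1)*(u + 4)*(u - 1)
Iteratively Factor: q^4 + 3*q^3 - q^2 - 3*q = (q)*(q^3 + 3*q^2 - q - 3) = q*(q + 3)*(q^2 - 1) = q*(q + 1)*(q + 3)*(q - 1)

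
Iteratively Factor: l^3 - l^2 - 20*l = (l)*(l^2 - l - 20) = l*(l - 5)*(l + 4)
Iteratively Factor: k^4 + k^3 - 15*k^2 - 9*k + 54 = (k + 3)*(k^3 - 2*k^2 - 9*k + 18) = (k + 3)^2*(k^2 - 5*k + 6) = (k - 2)*(k + 3)^2*(k - 3)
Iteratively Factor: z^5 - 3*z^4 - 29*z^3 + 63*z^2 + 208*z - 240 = (z - 1)*(z^4 - 2*z^3 - 31*z^2 + 32*z + 240) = (z - 1)*(z + 3)*(z^3 - 5*z^2 - 16*z + 80) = (z - 5)*(z - 1)*(z + 3)*(z^2 - 16) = (z - 5)*(z - 4)*(z - 1)*(z + 3)*(z + 4)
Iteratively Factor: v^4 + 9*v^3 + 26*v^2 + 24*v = (v + 2)*(v^3 + 7*v^2 + 12*v) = v*(v + 2)*(v^2 + 7*v + 12) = v*(v + 2)*(v + 4)*(v + 3)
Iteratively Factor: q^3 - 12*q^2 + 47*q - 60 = (q - 5)*(q^2 - 7*q + 12) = (q - 5)*(q - 3)*(q - 4)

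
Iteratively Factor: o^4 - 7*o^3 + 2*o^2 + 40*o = (o)*(o^3 - 7*o^2 + 2*o + 40) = o*(o - 5)*(o^2 - 2*o - 8) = o*(o - 5)*(o - 4)*(o + 2)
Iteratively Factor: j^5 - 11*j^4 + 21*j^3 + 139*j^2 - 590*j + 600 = (j - 2)*(j^4 - 9*j^3 + 3*j^2 + 145*j - 300) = (j - 5)*(j - 2)*(j^3 - 4*j^2 - 17*j + 60) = (j - 5)^2*(j - 2)*(j^2 + j - 12) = (j - 5)^2*(j - 3)*(j - 2)*(j + 4)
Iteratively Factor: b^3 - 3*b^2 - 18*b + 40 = (b - 2)*(b^2 - b - 20) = (b - 2)*(b + 4)*(b - 5)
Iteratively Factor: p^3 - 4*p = (p + 2)*(p^2 - 2*p) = (p - 2)*(p + 2)*(p)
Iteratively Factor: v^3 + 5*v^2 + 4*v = (v + 1)*(v^2 + 4*v) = (v + 1)*(v + 4)*(v)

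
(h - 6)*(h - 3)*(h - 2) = h^3 - 11*h^2 + 36*h - 36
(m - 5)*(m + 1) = m^2 - 4*m - 5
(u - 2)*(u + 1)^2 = u^3 - 3*u - 2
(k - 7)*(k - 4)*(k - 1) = k^3 - 12*k^2 + 39*k - 28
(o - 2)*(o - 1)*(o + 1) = o^3 - 2*o^2 - o + 2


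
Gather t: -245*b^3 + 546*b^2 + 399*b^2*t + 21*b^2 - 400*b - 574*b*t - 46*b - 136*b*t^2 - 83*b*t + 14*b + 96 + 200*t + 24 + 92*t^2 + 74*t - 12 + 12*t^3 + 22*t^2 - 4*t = -245*b^3 + 567*b^2 - 432*b + 12*t^3 + t^2*(114 - 136*b) + t*(399*b^2 - 657*b + 270) + 108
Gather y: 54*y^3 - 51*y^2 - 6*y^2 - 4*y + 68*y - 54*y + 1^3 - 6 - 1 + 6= 54*y^3 - 57*y^2 + 10*y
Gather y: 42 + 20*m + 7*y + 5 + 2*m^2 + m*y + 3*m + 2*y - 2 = 2*m^2 + 23*m + y*(m + 9) + 45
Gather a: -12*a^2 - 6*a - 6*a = -12*a^2 - 12*a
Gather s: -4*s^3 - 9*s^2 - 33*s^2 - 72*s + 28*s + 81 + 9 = -4*s^3 - 42*s^2 - 44*s + 90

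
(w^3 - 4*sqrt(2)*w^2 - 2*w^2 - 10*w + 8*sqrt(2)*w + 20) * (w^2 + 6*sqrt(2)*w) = w^5 - 2*w^4 + 2*sqrt(2)*w^4 - 58*w^3 - 4*sqrt(2)*w^3 - 60*sqrt(2)*w^2 + 116*w^2 + 120*sqrt(2)*w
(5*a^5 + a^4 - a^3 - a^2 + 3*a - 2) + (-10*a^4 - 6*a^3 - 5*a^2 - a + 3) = 5*a^5 - 9*a^4 - 7*a^3 - 6*a^2 + 2*a + 1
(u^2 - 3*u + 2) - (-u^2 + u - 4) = 2*u^2 - 4*u + 6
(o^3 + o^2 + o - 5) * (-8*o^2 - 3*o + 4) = -8*o^5 - 11*o^4 - 7*o^3 + 41*o^2 + 19*o - 20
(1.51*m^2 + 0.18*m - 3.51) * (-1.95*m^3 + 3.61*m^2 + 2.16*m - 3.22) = -2.9445*m^5 + 5.1001*m^4 + 10.7559*m^3 - 17.1445*m^2 - 8.1612*m + 11.3022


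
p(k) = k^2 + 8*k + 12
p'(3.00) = 14.00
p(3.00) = 45.00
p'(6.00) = 20.00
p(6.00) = 96.00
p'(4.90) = 17.80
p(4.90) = 75.21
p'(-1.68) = 4.64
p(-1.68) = 1.38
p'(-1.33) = 5.34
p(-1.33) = 3.13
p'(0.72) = 9.44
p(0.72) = 18.28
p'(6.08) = 20.16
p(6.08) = 97.61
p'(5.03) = 18.06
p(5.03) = 77.54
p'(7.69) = 23.38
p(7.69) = 132.66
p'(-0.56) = 6.88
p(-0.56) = 7.83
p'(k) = 2*k + 8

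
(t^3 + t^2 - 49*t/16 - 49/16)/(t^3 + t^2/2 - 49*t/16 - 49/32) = 2*(t + 1)/(2*t + 1)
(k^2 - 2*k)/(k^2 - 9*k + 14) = k/(k - 7)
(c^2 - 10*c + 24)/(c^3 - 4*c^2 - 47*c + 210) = (c - 4)/(c^2 + 2*c - 35)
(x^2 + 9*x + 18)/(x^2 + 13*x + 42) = (x + 3)/(x + 7)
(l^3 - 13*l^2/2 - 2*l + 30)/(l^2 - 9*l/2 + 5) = (l^2 - 4*l - 12)/(l - 2)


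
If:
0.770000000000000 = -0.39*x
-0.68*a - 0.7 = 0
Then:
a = -1.03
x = -1.97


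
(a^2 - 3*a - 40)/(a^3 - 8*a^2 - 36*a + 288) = (a + 5)/(a^2 - 36)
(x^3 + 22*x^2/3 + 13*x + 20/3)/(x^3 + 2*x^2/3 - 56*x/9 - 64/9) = 3*(x^2 + 6*x + 5)/(3*x^2 - 2*x - 16)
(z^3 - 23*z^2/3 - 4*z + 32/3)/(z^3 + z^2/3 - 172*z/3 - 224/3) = (z - 1)/(z + 7)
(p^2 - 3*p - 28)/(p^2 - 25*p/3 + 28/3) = 3*(p + 4)/(3*p - 4)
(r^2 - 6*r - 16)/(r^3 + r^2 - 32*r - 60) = (r - 8)/(r^2 - r - 30)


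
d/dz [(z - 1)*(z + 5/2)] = 2*z + 3/2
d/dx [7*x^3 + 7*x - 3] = 21*x^2 + 7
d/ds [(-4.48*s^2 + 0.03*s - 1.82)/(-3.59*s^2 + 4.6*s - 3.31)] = (-20.5003*s^2 + 16.59*s + 8.2727)/(12.8881*s^4 - 33.028*s^3 + 44.9258*s^2 - 30.452*s + 10.9561)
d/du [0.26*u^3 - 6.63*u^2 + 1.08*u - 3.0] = 0.78*u^2 - 13.26*u + 1.08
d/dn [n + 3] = 1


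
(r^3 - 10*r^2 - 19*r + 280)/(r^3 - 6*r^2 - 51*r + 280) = (r^2 - 2*r - 35)/(r^2 + 2*r - 35)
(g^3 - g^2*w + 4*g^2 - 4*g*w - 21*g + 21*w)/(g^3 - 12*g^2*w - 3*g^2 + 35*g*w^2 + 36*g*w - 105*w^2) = (g^2 - g*w + 7*g - 7*w)/(g^2 - 12*g*w + 35*w^2)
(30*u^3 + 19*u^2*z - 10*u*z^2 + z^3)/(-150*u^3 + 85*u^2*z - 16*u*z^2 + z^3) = (u + z)/(-5*u + z)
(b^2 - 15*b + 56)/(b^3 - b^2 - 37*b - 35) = (b - 8)/(b^2 + 6*b + 5)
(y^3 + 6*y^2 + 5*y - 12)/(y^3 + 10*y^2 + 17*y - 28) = (y + 3)/(y + 7)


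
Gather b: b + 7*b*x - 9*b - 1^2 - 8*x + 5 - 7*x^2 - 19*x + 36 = b*(7*x - 8) - 7*x^2 - 27*x + 40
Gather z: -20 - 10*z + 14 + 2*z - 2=-8*z - 8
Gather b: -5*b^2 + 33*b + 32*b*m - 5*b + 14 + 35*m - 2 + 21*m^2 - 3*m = -5*b^2 + b*(32*m + 28) + 21*m^2 + 32*m + 12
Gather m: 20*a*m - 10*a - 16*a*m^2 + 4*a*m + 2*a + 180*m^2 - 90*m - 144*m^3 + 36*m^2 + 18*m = -8*a - 144*m^3 + m^2*(216 - 16*a) + m*(24*a - 72)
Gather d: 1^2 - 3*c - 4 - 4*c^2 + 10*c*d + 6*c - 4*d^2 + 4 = -4*c^2 + 10*c*d + 3*c - 4*d^2 + 1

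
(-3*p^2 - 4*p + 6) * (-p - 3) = 3*p^3 + 13*p^2 + 6*p - 18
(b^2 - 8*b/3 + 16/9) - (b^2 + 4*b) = 16/9 - 20*b/3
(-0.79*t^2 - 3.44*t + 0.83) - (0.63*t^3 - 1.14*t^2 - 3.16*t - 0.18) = -0.63*t^3 + 0.35*t^2 - 0.28*t + 1.01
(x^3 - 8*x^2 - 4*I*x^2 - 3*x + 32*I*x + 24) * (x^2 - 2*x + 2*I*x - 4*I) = x^5 - 10*x^4 - 2*I*x^4 + 21*x^3 + 20*I*x^3 - 50*x^2 - 38*I*x^2 + 80*x + 60*I*x - 96*I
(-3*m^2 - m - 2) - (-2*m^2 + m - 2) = -m^2 - 2*m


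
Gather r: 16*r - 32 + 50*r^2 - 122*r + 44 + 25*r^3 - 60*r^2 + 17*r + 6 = 25*r^3 - 10*r^2 - 89*r + 18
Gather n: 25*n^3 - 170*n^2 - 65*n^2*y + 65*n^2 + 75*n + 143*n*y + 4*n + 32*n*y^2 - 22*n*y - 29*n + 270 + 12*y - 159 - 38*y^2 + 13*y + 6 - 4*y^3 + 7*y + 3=25*n^3 + n^2*(-65*y - 105) + n*(32*y^2 + 121*y + 50) - 4*y^3 - 38*y^2 + 32*y + 120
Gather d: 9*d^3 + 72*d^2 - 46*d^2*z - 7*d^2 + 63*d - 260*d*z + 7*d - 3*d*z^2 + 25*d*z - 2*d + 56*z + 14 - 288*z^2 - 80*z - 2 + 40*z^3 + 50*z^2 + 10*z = 9*d^3 + d^2*(65 - 46*z) + d*(-3*z^2 - 235*z + 68) + 40*z^3 - 238*z^2 - 14*z + 12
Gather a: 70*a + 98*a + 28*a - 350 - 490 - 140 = 196*a - 980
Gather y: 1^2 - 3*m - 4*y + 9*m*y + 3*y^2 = -3*m + 3*y^2 + y*(9*m - 4) + 1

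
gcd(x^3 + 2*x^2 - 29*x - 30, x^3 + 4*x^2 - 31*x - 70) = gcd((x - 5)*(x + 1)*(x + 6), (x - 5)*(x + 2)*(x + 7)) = x - 5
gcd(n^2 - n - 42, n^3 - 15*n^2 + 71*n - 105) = n - 7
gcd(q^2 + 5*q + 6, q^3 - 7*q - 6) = q + 2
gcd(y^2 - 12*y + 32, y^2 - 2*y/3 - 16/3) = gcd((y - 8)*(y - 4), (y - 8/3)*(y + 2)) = 1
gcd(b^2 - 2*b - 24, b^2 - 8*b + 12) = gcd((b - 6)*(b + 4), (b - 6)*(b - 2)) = b - 6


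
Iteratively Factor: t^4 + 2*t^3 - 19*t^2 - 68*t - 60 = (t - 5)*(t^3 + 7*t^2 + 16*t + 12) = (t - 5)*(t + 2)*(t^2 + 5*t + 6) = (t - 5)*(t + 2)*(t + 3)*(t + 2)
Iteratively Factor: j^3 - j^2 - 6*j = (j)*(j^2 - j - 6) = j*(j + 2)*(j - 3)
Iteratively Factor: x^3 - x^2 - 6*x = (x + 2)*(x^2 - 3*x) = x*(x + 2)*(x - 3)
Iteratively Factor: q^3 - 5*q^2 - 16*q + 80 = (q - 4)*(q^2 - q - 20) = (q - 5)*(q - 4)*(q + 4)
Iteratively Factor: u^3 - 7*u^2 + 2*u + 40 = (u - 5)*(u^2 - 2*u - 8) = (u - 5)*(u + 2)*(u - 4)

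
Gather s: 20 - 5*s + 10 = 30 - 5*s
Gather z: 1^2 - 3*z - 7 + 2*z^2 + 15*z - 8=2*z^2 + 12*z - 14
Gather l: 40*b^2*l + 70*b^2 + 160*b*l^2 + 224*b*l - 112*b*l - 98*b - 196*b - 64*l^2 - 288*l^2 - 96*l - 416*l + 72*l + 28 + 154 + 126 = 70*b^2 - 294*b + l^2*(160*b - 352) + l*(40*b^2 + 112*b - 440) + 308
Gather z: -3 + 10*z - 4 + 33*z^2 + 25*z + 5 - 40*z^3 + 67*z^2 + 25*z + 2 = -40*z^3 + 100*z^2 + 60*z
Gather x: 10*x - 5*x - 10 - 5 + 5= 5*x - 10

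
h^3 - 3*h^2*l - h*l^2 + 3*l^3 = (h - 3*l)*(h - l)*(h + l)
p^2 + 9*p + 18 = (p + 3)*(p + 6)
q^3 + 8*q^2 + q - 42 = (q - 2)*(q + 3)*(q + 7)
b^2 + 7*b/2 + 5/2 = (b + 1)*(b + 5/2)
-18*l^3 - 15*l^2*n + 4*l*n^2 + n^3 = (-3*l + n)*(l + n)*(6*l + n)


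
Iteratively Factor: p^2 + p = (p)*(p + 1)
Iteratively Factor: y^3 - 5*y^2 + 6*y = (y - 2)*(y^2 - 3*y) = y*(y - 2)*(y - 3)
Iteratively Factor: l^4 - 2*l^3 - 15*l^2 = (l + 3)*(l^3 - 5*l^2) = l*(l + 3)*(l^2 - 5*l) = l*(l - 5)*(l + 3)*(l)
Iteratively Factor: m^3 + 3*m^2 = (m)*(m^2 + 3*m) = m^2*(m + 3)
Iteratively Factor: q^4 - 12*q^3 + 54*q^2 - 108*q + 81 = (q - 3)*(q^3 - 9*q^2 + 27*q - 27) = (q - 3)^2*(q^2 - 6*q + 9) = (q - 3)^3*(q - 3)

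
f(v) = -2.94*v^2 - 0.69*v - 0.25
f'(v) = -5.88*v - 0.69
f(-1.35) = -4.68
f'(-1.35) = 7.25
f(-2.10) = -11.77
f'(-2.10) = 11.66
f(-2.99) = -24.47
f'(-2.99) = 16.89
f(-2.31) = -14.34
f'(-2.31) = 12.89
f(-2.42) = -15.80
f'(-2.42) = 13.54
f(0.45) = -1.16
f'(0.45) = -3.34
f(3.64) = -41.72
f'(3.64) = -22.09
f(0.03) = -0.27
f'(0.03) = -0.87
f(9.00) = -244.60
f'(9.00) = -53.61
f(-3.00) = -24.64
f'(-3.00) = 16.95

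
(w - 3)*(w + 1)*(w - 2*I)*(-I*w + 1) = -I*w^4 - w^3 + 2*I*w^3 + 2*w^2 + I*w^2 + 3*w + 4*I*w + 6*I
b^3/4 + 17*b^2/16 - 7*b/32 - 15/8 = (b/4 + 1)*(b - 5/4)*(b + 3/2)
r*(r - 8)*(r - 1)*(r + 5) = r^4 - 4*r^3 - 37*r^2 + 40*r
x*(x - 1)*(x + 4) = x^3 + 3*x^2 - 4*x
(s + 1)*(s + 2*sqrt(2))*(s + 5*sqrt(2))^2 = s^4 + s^3 + 12*sqrt(2)*s^3 + 12*sqrt(2)*s^2 + 90*s^2 + 90*s + 100*sqrt(2)*s + 100*sqrt(2)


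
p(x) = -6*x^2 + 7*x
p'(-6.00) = 79.00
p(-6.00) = -258.00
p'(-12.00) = 151.00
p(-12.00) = -948.00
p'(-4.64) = 62.68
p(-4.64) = -161.66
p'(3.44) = -34.28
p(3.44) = -46.92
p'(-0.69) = 15.28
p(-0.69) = -7.69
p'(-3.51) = 49.12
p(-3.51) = -98.49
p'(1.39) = -9.68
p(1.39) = -1.86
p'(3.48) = -34.76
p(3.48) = -48.30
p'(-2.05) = 31.60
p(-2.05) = -39.56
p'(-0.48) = 12.76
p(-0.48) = -4.74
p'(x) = 7 - 12*x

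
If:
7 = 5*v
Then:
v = 7/5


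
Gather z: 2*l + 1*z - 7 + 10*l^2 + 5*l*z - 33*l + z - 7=10*l^2 - 31*l + z*(5*l + 2) - 14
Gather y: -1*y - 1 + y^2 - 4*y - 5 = y^2 - 5*y - 6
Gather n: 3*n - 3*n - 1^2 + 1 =0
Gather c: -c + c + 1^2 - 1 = 0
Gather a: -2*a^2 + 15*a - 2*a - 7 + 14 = -2*a^2 + 13*a + 7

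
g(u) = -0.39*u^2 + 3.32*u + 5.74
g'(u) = 3.32 - 0.78*u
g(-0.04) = 5.61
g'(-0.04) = 3.35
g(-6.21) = -29.92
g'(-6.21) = 8.16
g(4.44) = 12.79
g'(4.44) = -0.14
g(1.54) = 9.93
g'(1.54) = 2.12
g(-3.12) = -8.41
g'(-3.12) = 5.75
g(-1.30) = 0.76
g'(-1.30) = 4.33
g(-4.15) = -14.75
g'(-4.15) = 6.56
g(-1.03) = 1.91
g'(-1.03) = 4.12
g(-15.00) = -131.81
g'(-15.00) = 15.02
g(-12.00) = -90.26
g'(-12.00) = 12.68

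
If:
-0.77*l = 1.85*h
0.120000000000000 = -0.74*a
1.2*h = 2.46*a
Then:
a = -0.16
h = -0.33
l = 0.80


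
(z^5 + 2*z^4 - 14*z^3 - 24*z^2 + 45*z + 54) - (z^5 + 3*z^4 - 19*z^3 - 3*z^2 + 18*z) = -z^4 + 5*z^3 - 21*z^2 + 27*z + 54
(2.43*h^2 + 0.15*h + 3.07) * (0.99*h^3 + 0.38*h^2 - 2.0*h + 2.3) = 2.4057*h^5 + 1.0719*h^4 - 1.7637*h^3 + 6.4556*h^2 - 5.795*h + 7.061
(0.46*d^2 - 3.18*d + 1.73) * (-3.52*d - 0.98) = -1.6192*d^3 + 10.7428*d^2 - 2.9732*d - 1.6954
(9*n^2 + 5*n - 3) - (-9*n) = 9*n^2 + 14*n - 3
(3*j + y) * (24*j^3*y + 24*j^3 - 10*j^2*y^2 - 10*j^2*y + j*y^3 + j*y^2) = 72*j^4*y + 72*j^4 - 6*j^3*y^2 - 6*j^3*y - 7*j^2*y^3 - 7*j^2*y^2 + j*y^4 + j*y^3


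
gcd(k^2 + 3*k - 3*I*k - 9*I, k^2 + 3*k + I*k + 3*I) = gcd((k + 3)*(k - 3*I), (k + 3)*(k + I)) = k + 3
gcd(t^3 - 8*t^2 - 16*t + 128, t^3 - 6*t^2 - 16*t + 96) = t^2 - 16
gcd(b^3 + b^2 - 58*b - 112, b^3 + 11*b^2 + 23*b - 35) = b + 7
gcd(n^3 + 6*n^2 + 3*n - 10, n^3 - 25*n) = n + 5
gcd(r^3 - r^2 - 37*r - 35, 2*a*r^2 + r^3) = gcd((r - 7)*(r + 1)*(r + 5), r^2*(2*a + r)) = 1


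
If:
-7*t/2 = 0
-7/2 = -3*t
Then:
No Solution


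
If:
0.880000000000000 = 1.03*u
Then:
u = 0.85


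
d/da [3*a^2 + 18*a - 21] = 6*a + 18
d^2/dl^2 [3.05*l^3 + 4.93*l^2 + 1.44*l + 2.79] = 18.3*l + 9.86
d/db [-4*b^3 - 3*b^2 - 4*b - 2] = -12*b^2 - 6*b - 4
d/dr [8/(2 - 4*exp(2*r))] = 16*exp(2*r)/(2*exp(2*r) - 1)^2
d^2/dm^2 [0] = 0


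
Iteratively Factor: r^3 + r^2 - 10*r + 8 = (r - 1)*(r^2 + 2*r - 8) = (r - 2)*(r - 1)*(r + 4)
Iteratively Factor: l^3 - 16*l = (l + 4)*(l^2 - 4*l) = (l - 4)*(l + 4)*(l)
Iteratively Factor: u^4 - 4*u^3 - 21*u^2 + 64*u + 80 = (u + 4)*(u^3 - 8*u^2 + 11*u + 20) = (u + 1)*(u + 4)*(u^2 - 9*u + 20) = (u - 5)*(u + 1)*(u + 4)*(u - 4)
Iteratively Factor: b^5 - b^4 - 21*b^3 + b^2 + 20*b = (b - 1)*(b^4 - 21*b^2 - 20*b) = (b - 1)*(b + 1)*(b^3 - b^2 - 20*b) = (b - 5)*(b - 1)*(b + 1)*(b^2 + 4*b) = (b - 5)*(b - 1)*(b + 1)*(b + 4)*(b)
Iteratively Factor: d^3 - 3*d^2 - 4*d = (d)*(d^2 - 3*d - 4) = d*(d + 1)*(d - 4)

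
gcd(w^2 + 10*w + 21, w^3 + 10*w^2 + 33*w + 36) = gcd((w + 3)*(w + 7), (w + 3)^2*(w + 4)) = w + 3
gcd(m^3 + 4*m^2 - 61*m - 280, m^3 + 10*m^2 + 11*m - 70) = m^2 + 12*m + 35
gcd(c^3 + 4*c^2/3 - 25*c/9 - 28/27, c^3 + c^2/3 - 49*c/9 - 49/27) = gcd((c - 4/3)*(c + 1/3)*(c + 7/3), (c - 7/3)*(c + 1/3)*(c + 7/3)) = c^2 + 8*c/3 + 7/9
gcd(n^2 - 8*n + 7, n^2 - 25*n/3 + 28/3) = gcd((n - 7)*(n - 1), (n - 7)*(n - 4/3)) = n - 7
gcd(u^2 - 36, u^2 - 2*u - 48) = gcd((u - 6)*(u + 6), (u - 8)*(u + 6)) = u + 6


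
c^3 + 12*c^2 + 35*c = c*(c + 5)*(c + 7)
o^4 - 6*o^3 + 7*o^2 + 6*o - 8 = (o - 4)*(o - 2)*(o - 1)*(o + 1)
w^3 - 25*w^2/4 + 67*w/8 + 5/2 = (w - 4)*(w - 5/2)*(w + 1/4)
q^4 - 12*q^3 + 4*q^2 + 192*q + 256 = (q - 8)^2*(q + 2)^2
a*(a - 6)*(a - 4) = a^3 - 10*a^2 + 24*a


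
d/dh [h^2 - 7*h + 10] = 2*h - 7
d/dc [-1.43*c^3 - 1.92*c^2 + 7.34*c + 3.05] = -4.29*c^2 - 3.84*c + 7.34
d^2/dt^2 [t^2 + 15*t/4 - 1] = 2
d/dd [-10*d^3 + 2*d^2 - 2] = 2*d*(2 - 15*d)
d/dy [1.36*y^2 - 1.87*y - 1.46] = 2.72*y - 1.87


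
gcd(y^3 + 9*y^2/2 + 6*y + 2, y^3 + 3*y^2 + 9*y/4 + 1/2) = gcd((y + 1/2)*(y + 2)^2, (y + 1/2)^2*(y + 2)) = y^2 + 5*y/2 + 1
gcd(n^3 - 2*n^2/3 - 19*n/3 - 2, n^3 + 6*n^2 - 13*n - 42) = n^2 - n - 6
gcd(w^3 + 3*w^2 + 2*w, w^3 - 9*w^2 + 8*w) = w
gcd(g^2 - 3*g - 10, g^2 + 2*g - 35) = g - 5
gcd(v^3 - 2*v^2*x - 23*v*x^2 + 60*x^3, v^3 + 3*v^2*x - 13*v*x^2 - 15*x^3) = -v^2 - 2*v*x + 15*x^2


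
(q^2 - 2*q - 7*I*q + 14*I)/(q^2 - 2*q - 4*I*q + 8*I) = (q - 7*I)/(q - 4*I)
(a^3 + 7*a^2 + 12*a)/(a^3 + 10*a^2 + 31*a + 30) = a*(a + 4)/(a^2 + 7*a + 10)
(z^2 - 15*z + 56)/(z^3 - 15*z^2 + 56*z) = 1/z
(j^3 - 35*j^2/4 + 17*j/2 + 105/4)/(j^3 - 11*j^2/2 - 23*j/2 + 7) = (4*j^2 - 7*j - 15)/(2*(2*j^2 + 3*j - 2))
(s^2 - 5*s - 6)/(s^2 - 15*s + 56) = (s^2 - 5*s - 6)/(s^2 - 15*s + 56)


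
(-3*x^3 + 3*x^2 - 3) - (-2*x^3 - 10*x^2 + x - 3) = -x^3 + 13*x^2 - x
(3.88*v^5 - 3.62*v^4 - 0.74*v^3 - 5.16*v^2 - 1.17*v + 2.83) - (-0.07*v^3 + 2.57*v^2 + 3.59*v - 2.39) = 3.88*v^5 - 3.62*v^4 - 0.67*v^3 - 7.73*v^2 - 4.76*v + 5.22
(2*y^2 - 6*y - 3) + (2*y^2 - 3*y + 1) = 4*y^2 - 9*y - 2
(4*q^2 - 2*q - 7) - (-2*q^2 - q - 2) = 6*q^2 - q - 5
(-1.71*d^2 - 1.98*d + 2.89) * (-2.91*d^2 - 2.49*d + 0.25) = 4.9761*d^4 + 10.0197*d^3 - 3.9072*d^2 - 7.6911*d + 0.7225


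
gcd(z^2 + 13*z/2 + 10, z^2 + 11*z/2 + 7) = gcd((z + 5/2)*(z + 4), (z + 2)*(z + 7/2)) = 1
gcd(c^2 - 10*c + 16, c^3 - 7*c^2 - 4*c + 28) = c - 2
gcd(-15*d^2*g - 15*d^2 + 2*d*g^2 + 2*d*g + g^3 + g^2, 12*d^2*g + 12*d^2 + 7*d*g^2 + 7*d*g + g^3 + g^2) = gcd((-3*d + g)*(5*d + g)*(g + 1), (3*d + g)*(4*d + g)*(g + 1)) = g + 1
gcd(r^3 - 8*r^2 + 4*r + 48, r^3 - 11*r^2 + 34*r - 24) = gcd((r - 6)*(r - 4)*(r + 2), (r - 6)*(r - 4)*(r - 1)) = r^2 - 10*r + 24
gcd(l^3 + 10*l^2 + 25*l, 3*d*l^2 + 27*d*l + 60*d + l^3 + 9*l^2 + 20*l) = l + 5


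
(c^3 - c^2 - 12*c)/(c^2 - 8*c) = (c^2 - c - 12)/(c - 8)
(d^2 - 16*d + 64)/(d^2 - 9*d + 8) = (d - 8)/(d - 1)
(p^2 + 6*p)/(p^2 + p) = (p + 6)/(p + 1)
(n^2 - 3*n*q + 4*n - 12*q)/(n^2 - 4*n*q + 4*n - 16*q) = (-n + 3*q)/(-n + 4*q)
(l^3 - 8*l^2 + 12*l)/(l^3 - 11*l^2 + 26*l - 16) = l*(l - 6)/(l^2 - 9*l + 8)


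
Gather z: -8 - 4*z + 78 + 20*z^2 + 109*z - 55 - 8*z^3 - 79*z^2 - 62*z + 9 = -8*z^3 - 59*z^2 + 43*z + 24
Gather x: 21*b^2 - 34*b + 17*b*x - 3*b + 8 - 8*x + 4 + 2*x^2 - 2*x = 21*b^2 - 37*b + 2*x^2 + x*(17*b - 10) + 12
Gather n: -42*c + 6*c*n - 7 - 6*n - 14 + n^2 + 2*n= -42*c + n^2 + n*(6*c - 4) - 21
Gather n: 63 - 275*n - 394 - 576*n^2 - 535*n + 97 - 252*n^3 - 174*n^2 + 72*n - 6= -252*n^3 - 750*n^2 - 738*n - 240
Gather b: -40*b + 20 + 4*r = -40*b + 4*r + 20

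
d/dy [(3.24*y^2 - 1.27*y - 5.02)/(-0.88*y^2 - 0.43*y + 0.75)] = (-2.5108*y^2 - 3.9752*y - 3.1111)/(0.7744*y^4 + 0.7568*y^3 - 1.1351*y^2 - 0.645*y + 0.5625)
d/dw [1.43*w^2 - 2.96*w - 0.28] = 2.86*w - 2.96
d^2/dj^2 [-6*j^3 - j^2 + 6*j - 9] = -36*j - 2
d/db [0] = 0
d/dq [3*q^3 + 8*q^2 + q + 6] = 9*q^2 + 16*q + 1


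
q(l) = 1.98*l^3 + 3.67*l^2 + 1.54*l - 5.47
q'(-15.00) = 1227.94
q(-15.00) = -5885.32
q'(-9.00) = 416.62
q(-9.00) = -1165.48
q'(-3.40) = 45.25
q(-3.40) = -46.10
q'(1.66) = 30.09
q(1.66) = 16.26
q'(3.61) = 105.45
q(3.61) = 141.07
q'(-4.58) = 92.52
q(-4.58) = -125.76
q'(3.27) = 89.06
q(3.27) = 108.04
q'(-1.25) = 1.65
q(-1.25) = -5.53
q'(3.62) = 105.95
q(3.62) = 142.13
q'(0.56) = 7.51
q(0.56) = -3.11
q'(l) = 5.94*l^2 + 7.34*l + 1.54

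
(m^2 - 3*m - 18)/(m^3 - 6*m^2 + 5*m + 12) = (m^2 - 3*m - 18)/(m^3 - 6*m^2 + 5*m + 12)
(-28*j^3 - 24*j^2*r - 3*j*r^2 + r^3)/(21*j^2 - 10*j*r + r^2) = (4*j^2 + 4*j*r + r^2)/(-3*j + r)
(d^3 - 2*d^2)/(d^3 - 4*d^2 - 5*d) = d*(2 - d)/(-d^2 + 4*d + 5)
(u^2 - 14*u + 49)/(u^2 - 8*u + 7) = (u - 7)/(u - 1)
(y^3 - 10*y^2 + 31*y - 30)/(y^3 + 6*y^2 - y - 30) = (y^2 - 8*y + 15)/(y^2 + 8*y + 15)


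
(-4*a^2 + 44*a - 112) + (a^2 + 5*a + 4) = -3*a^2 + 49*a - 108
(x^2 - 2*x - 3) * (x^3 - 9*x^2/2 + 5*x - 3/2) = x^5 - 13*x^4/2 + 11*x^3 + 2*x^2 - 12*x + 9/2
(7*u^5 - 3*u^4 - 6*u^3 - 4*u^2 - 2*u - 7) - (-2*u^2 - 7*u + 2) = 7*u^5 - 3*u^4 - 6*u^3 - 2*u^2 + 5*u - 9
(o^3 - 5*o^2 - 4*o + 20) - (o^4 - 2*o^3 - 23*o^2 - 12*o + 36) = -o^4 + 3*o^3 + 18*o^2 + 8*o - 16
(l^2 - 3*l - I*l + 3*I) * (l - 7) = l^3 - 10*l^2 - I*l^2 + 21*l + 10*I*l - 21*I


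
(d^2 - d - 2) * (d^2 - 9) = d^4 - d^3 - 11*d^2 + 9*d + 18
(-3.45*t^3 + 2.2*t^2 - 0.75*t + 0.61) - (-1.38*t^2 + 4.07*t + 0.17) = -3.45*t^3 + 3.58*t^2 - 4.82*t + 0.44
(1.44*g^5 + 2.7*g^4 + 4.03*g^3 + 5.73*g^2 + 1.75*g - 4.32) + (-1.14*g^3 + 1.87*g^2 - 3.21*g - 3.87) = 1.44*g^5 + 2.7*g^4 + 2.89*g^3 + 7.6*g^2 - 1.46*g - 8.19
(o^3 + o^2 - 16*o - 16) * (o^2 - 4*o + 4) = o^5 - 3*o^4 - 16*o^3 + 52*o^2 - 64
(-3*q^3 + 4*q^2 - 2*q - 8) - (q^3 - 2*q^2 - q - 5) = -4*q^3 + 6*q^2 - q - 3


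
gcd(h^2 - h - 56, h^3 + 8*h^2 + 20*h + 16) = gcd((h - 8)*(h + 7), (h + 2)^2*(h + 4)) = 1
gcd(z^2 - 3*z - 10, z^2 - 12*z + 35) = z - 5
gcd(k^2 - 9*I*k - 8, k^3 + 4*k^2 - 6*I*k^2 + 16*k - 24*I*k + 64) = k - 8*I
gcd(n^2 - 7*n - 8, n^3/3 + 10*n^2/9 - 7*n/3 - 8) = 1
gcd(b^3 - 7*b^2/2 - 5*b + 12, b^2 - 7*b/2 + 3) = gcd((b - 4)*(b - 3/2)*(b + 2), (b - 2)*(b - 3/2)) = b - 3/2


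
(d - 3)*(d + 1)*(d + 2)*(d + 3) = d^4 + 3*d^3 - 7*d^2 - 27*d - 18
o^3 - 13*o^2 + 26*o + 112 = (o - 8)*(o - 7)*(o + 2)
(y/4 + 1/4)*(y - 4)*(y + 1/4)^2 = y^4/4 - 5*y^3/8 - 87*y^2/64 - 35*y/64 - 1/16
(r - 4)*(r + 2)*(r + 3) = r^3 + r^2 - 14*r - 24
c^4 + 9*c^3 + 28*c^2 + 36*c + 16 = (c + 1)*(c + 2)^2*(c + 4)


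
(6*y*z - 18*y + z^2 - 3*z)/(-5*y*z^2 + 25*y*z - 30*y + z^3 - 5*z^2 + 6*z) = (-6*y - z)/(5*y*z - 10*y - z^2 + 2*z)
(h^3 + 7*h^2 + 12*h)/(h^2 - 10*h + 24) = h*(h^2 + 7*h + 12)/(h^2 - 10*h + 24)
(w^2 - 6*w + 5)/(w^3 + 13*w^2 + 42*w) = (w^2 - 6*w + 5)/(w*(w^2 + 13*w + 42))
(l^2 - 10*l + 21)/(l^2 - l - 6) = (l - 7)/(l + 2)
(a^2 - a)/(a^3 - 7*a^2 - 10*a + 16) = a/(a^2 - 6*a - 16)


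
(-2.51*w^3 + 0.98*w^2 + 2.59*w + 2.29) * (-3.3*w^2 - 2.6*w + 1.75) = 8.283*w^5 + 3.292*w^4 - 15.4875*w^3 - 12.576*w^2 - 1.4215*w + 4.0075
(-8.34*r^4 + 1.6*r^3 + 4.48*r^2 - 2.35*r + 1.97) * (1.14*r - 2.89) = -9.5076*r^5 + 25.9266*r^4 + 0.483199999999999*r^3 - 15.6262*r^2 + 9.0373*r - 5.6933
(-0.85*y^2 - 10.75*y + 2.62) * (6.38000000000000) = -5.423*y^2 - 68.585*y + 16.7156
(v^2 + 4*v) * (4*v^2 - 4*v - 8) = 4*v^4 + 12*v^3 - 24*v^2 - 32*v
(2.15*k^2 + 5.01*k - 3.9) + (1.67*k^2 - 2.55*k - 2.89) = 3.82*k^2 + 2.46*k - 6.79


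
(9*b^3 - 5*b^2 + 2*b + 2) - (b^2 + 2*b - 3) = 9*b^3 - 6*b^2 + 5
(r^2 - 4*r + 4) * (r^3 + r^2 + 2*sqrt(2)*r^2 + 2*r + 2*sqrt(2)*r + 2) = r^5 - 3*r^4 + 2*sqrt(2)*r^4 - 6*sqrt(2)*r^3 + 2*r^3 - 2*r^2 + 8*sqrt(2)*r + 8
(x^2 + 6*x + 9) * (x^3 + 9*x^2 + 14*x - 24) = x^5 + 15*x^4 + 77*x^3 + 141*x^2 - 18*x - 216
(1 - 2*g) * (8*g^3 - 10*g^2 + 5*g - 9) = -16*g^4 + 28*g^3 - 20*g^2 + 23*g - 9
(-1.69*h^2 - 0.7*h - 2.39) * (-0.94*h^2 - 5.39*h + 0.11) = 1.5886*h^4 + 9.7671*h^3 + 5.8337*h^2 + 12.8051*h - 0.2629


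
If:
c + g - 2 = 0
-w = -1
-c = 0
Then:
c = 0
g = 2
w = 1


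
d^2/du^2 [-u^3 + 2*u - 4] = -6*u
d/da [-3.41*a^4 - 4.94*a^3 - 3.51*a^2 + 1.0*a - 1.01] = -13.64*a^3 - 14.82*a^2 - 7.02*a + 1.0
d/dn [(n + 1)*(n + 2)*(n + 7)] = 3*n^2 + 20*n + 23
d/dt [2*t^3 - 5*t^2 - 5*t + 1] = 6*t^2 - 10*t - 5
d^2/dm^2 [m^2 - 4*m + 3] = 2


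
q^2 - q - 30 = (q - 6)*(q + 5)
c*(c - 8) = c^2 - 8*c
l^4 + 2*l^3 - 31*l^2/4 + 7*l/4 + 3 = (l - 3/2)*(l - 1)*(l + 1/2)*(l + 4)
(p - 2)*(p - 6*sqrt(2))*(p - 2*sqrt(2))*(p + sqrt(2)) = p^4 - 7*sqrt(2)*p^3 - 2*p^3 + 8*p^2 + 14*sqrt(2)*p^2 - 16*p + 24*sqrt(2)*p - 48*sqrt(2)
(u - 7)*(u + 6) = u^2 - u - 42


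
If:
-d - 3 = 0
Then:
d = -3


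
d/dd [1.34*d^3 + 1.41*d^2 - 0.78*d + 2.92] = 4.02*d^2 + 2.82*d - 0.78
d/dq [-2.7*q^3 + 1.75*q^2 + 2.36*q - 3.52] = -8.1*q^2 + 3.5*q + 2.36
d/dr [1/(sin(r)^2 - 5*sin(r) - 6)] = (5 - 2*sin(r))*cos(r)/((sin(r) - 6)^2*(sin(r) + 1)^2)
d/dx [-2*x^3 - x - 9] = -6*x^2 - 1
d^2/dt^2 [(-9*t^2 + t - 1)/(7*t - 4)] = -330/(343*t^3 - 588*t^2 + 336*t - 64)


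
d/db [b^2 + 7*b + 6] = 2*b + 7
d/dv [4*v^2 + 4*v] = 8*v + 4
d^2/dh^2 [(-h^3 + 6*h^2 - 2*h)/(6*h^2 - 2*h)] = -1/(27*h^3 - 27*h^2 + 9*h - 1)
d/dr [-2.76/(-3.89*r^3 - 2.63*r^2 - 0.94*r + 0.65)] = (-32.2092*r^2 - 14.5176*r - 2.5944)/(3.89*r^3 + 2.63*r^2 + 0.94*r - 0.65)^2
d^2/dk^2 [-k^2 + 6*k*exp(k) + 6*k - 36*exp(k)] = 6*k*exp(k) - 24*exp(k) - 2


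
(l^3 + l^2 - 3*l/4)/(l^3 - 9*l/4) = (2*l - 1)/(2*l - 3)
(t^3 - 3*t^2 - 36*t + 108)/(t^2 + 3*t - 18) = t - 6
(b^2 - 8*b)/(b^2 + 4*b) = (b - 8)/(b + 4)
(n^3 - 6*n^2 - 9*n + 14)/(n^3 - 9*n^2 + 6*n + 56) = (n - 1)/(n - 4)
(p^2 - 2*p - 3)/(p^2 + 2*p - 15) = (p + 1)/(p + 5)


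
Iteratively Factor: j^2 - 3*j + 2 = (j - 2)*(j - 1)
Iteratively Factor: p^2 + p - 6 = (p - 2)*(p + 3)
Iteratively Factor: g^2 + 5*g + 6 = (g + 2)*(g + 3)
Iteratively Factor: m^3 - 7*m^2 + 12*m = (m - 3)*(m^2 - 4*m) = m*(m - 3)*(m - 4)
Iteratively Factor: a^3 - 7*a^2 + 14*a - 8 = (a - 4)*(a^2 - 3*a + 2) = (a - 4)*(a - 1)*(a - 2)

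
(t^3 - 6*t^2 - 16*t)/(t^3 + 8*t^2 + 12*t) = (t - 8)/(t + 6)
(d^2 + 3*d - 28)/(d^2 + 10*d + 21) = (d - 4)/(d + 3)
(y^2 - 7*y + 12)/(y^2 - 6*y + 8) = (y - 3)/(y - 2)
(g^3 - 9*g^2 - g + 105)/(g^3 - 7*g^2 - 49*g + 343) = (g^2 - 2*g - 15)/(g^2 - 49)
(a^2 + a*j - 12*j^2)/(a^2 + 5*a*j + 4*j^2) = (a - 3*j)/(a + j)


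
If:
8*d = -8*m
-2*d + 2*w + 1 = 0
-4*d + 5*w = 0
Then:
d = 5/2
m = -5/2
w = 2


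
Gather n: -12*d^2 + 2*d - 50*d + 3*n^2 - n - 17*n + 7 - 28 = -12*d^2 - 48*d + 3*n^2 - 18*n - 21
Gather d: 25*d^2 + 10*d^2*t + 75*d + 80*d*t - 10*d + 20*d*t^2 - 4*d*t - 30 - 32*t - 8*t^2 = d^2*(10*t + 25) + d*(20*t^2 + 76*t + 65) - 8*t^2 - 32*t - 30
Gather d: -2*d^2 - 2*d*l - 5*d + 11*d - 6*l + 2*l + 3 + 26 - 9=-2*d^2 + d*(6 - 2*l) - 4*l + 20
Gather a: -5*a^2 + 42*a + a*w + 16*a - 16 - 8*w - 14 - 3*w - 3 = -5*a^2 + a*(w + 58) - 11*w - 33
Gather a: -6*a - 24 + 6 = -6*a - 18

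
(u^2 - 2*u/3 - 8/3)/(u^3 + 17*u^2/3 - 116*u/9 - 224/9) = 3*(u - 2)/(3*u^2 + 13*u - 56)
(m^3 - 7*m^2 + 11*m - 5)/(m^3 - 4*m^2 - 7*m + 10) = (m - 1)/(m + 2)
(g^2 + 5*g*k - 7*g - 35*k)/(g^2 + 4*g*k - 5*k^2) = (g - 7)/(g - k)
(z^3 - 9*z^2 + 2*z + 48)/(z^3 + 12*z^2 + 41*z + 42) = (z^2 - 11*z + 24)/(z^2 + 10*z + 21)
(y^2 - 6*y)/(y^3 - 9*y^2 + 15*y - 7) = y*(y - 6)/(y^3 - 9*y^2 + 15*y - 7)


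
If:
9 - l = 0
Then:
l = 9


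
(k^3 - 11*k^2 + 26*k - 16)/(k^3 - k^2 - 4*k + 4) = (k - 8)/(k + 2)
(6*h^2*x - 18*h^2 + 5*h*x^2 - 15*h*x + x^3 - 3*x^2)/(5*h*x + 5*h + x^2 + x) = (6*h^2*x - 18*h^2 + 5*h*x^2 - 15*h*x + x^3 - 3*x^2)/(5*h*x + 5*h + x^2 + x)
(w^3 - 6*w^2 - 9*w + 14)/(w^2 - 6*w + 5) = (w^2 - 5*w - 14)/(w - 5)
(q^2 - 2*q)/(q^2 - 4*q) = (q - 2)/(q - 4)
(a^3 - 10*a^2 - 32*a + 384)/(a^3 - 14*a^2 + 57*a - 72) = (a^2 - 2*a - 48)/(a^2 - 6*a + 9)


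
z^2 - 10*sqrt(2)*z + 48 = (z - 6*sqrt(2))*(z - 4*sqrt(2))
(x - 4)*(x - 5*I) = x^2 - 4*x - 5*I*x + 20*I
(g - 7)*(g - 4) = g^2 - 11*g + 28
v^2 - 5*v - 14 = (v - 7)*(v + 2)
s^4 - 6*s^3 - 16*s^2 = s^2*(s - 8)*(s + 2)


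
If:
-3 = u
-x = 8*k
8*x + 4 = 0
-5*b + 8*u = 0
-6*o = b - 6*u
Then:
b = -24/5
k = 1/16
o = -11/5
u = -3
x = -1/2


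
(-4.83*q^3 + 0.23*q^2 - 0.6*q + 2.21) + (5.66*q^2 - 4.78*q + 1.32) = -4.83*q^3 + 5.89*q^2 - 5.38*q + 3.53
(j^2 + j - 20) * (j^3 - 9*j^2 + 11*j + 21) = j^5 - 8*j^4 - 18*j^3 + 212*j^2 - 199*j - 420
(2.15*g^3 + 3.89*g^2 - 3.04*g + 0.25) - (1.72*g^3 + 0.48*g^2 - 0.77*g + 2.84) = 0.43*g^3 + 3.41*g^2 - 2.27*g - 2.59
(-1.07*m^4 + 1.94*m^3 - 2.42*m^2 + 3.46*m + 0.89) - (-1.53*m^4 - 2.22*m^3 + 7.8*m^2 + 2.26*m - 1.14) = 0.46*m^4 + 4.16*m^3 - 10.22*m^2 + 1.2*m + 2.03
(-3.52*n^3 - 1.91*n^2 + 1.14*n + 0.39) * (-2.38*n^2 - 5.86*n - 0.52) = 8.3776*n^5 + 25.173*n^4 + 10.3098*n^3 - 6.6154*n^2 - 2.8782*n - 0.2028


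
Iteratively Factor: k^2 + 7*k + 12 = (k + 3)*(k + 4)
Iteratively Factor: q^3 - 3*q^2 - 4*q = (q + 1)*(q^2 - 4*q) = q*(q + 1)*(q - 4)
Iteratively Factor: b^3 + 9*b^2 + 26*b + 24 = (b + 3)*(b^2 + 6*b + 8) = (b + 2)*(b + 3)*(b + 4)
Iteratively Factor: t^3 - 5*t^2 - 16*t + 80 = (t - 4)*(t^2 - t - 20) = (t - 5)*(t - 4)*(t + 4)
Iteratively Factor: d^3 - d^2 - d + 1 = (d - 1)*(d^2 - 1) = (d - 1)*(d + 1)*(d - 1)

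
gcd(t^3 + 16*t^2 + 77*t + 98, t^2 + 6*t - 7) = t + 7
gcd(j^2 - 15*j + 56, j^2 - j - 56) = j - 8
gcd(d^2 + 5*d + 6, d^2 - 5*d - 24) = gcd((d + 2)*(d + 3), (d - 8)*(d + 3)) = d + 3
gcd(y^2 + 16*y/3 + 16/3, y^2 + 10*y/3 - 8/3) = y + 4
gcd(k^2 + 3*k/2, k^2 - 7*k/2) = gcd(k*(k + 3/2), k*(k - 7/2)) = k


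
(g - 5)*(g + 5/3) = g^2 - 10*g/3 - 25/3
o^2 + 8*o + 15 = (o + 3)*(o + 5)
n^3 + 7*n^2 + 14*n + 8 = (n + 1)*(n + 2)*(n + 4)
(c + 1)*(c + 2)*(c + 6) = c^3 + 9*c^2 + 20*c + 12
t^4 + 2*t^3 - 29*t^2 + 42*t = t*(t - 3)*(t - 2)*(t + 7)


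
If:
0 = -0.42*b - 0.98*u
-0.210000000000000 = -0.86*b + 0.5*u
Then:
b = 0.20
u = -0.08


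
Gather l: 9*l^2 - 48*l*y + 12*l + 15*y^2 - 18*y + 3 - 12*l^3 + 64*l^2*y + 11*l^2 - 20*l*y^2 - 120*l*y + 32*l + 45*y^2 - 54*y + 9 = -12*l^3 + l^2*(64*y + 20) + l*(-20*y^2 - 168*y + 44) + 60*y^2 - 72*y + 12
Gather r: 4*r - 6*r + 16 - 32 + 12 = -2*r - 4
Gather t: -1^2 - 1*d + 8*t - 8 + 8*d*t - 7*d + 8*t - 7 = -8*d + t*(8*d + 16) - 16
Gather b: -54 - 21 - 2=-77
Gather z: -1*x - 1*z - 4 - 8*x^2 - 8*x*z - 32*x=-8*x^2 - 33*x + z*(-8*x - 1) - 4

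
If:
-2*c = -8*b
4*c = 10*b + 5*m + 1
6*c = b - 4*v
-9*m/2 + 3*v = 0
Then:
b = 6/151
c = 24/151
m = -23/151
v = -69/302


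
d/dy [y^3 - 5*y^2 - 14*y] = 3*y^2 - 10*y - 14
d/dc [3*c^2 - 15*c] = 6*c - 15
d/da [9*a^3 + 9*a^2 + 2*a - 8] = 27*a^2 + 18*a + 2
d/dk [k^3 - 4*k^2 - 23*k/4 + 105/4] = 3*k^2 - 8*k - 23/4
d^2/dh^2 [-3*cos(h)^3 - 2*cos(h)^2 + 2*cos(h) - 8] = cos(h)/4 + 4*cos(2*h) + 27*cos(3*h)/4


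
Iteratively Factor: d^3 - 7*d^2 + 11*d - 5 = (d - 1)*(d^2 - 6*d + 5) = (d - 1)^2*(d - 5)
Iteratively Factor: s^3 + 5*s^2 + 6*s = (s)*(s^2 + 5*s + 6) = s*(s + 3)*(s + 2)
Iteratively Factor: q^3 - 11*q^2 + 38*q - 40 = (q - 2)*(q^2 - 9*q + 20) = (q - 4)*(q - 2)*(q - 5)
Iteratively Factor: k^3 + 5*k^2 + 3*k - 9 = (k + 3)*(k^2 + 2*k - 3) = (k + 3)^2*(k - 1)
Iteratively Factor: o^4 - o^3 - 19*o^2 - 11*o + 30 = (o + 3)*(o^3 - 4*o^2 - 7*o + 10) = (o - 5)*(o + 3)*(o^2 + o - 2) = (o - 5)*(o - 1)*(o + 3)*(o + 2)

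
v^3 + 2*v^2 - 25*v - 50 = (v - 5)*(v + 2)*(v + 5)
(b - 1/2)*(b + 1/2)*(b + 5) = b^3 + 5*b^2 - b/4 - 5/4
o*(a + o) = a*o + o^2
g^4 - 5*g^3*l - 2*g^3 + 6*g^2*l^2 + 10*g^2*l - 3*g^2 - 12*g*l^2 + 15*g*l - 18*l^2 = (g - 3)*(g + 1)*(g - 3*l)*(g - 2*l)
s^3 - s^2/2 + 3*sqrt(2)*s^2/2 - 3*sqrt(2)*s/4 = s*(s - 1/2)*(s + 3*sqrt(2)/2)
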